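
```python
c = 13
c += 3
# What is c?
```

Answer: 16

Derivation:
Trace (tracking c):
c = 13  # -> c = 13
c += 3  # -> c = 16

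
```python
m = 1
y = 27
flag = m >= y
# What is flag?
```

Trace (tracking flag):
m = 1  # -> m = 1
y = 27  # -> y = 27
flag = m >= y  # -> flag = False

Answer: False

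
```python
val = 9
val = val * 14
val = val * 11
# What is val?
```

Trace (tracking val):
val = 9  # -> val = 9
val = val * 14  # -> val = 126
val = val * 11  # -> val = 1386

Answer: 1386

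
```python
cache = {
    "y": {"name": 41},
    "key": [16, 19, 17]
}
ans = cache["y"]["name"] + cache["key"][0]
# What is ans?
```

Trace (tracking ans):
cache = {'y': {'name': 41}, 'key': [16, 19, 17]}  # -> cache = {'y': {'name': 41}, 'key': [16, 19, 17]}
ans = cache['y']['name'] + cache['key'][0]  # -> ans = 57

Answer: 57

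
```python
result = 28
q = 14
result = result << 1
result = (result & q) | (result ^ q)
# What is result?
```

Answer: 62

Derivation:
Trace (tracking result):
result = 28  # -> result = 28
q = 14  # -> q = 14
result = result << 1  # -> result = 56
result = result & q | result ^ q  # -> result = 62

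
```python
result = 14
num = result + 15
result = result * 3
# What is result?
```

Answer: 42

Derivation:
Trace (tracking result):
result = 14  # -> result = 14
num = result + 15  # -> num = 29
result = result * 3  # -> result = 42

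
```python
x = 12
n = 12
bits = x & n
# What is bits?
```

Trace (tracking bits):
x = 12  # -> x = 12
n = 12  # -> n = 12
bits = x & n  # -> bits = 12

Answer: 12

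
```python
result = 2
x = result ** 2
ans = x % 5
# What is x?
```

Trace (tracking x):
result = 2  # -> result = 2
x = result ** 2  # -> x = 4
ans = x % 5  # -> ans = 4

Answer: 4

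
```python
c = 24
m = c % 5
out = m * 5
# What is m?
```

Trace (tracking m):
c = 24  # -> c = 24
m = c % 5  # -> m = 4
out = m * 5  # -> out = 20

Answer: 4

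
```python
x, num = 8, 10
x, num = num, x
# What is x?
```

Trace (tracking x):
x, num = (8, 10)  # -> x = 8, num = 10
x, num = (num, x)  # -> x = 10, num = 8

Answer: 10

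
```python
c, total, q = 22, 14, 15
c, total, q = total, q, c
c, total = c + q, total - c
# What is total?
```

Trace (tracking total):
c, total, q = (22, 14, 15)  # -> c = 22, total = 14, q = 15
c, total, q = (total, q, c)  # -> c = 14, total = 15, q = 22
c, total = (c + q, total - c)  # -> c = 36, total = 1

Answer: 1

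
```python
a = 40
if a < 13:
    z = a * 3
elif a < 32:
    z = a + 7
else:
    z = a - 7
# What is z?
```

Trace (tracking z):
a = 40  # -> a = 40
if a < 13:  # condition is False
elif a < 32:  # condition is False
else:
    z = a - 7  # -> z = 33

Answer: 33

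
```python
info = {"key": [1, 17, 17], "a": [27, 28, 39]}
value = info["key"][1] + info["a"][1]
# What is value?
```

Answer: 45

Derivation:
Trace (tracking value):
info = {'key': [1, 17, 17], 'a': [27, 28, 39]}  # -> info = {'key': [1, 17, 17], 'a': [27, 28, 39]}
value = info['key'][1] + info['a'][1]  # -> value = 45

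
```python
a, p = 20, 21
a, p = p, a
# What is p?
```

Trace (tracking p):
a, p = (20, 21)  # -> a = 20, p = 21
a, p = (p, a)  # -> a = 21, p = 20

Answer: 20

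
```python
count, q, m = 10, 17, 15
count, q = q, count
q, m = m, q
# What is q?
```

Answer: 15

Derivation:
Trace (tracking q):
count, q, m = (10, 17, 15)  # -> count = 10, q = 17, m = 15
count, q = (q, count)  # -> count = 17, q = 10
q, m = (m, q)  # -> q = 15, m = 10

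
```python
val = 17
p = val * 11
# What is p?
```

Answer: 187

Derivation:
Trace (tracking p):
val = 17  # -> val = 17
p = val * 11  # -> p = 187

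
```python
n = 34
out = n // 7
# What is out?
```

Trace (tracking out):
n = 34  # -> n = 34
out = n // 7  # -> out = 4

Answer: 4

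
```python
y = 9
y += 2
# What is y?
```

Trace (tracking y):
y = 9  # -> y = 9
y += 2  # -> y = 11

Answer: 11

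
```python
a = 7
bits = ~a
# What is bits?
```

Trace (tracking bits):
a = 7  # -> a = 7
bits = ~a  # -> bits = -8

Answer: -8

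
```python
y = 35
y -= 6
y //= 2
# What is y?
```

Answer: 14

Derivation:
Trace (tracking y):
y = 35  # -> y = 35
y -= 6  # -> y = 29
y //= 2  # -> y = 14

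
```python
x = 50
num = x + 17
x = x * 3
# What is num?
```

Trace (tracking num):
x = 50  # -> x = 50
num = x + 17  # -> num = 67
x = x * 3  # -> x = 150

Answer: 67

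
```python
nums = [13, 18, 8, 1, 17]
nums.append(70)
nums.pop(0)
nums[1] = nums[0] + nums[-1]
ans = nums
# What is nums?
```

Trace (tracking nums):
nums = [13, 18, 8, 1, 17]  # -> nums = [13, 18, 8, 1, 17]
nums.append(70)  # -> nums = [13, 18, 8, 1, 17, 70]
nums.pop(0)  # -> nums = [18, 8, 1, 17, 70]
nums[1] = nums[0] + nums[-1]  # -> nums = [18, 88, 1, 17, 70]
ans = nums  # -> ans = [18, 88, 1, 17, 70]

Answer: [18, 88, 1, 17, 70]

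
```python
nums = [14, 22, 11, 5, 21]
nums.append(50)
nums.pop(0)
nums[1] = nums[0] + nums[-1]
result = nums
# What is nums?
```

Trace (tracking nums):
nums = [14, 22, 11, 5, 21]  # -> nums = [14, 22, 11, 5, 21]
nums.append(50)  # -> nums = [14, 22, 11, 5, 21, 50]
nums.pop(0)  # -> nums = [22, 11, 5, 21, 50]
nums[1] = nums[0] + nums[-1]  # -> nums = [22, 72, 5, 21, 50]
result = nums  # -> result = [22, 72, 5, 21, 50]

Answer: [22, 72, 5, 21, 50]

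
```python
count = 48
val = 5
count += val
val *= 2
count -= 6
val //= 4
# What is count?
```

Answer: 47

Derivation:
Trace (tracking count):
count = 48  # -> count = 48
val = 5  # -> val = 5
count += val  # -> count = 53
val *= 2  # -> val = 10
count -= 6  # -> count = 47
val //= 4  # -> val = 2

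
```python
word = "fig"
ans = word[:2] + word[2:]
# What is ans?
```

Answer: 'fig'

Derivation:
Trace (tracking ans):
word = 'fig'  # -> word = 'fig'
ans = word[:2] + word[2:]  # -> ans = 'fig'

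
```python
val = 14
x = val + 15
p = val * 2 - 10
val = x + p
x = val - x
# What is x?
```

Answer: 18

Derivation:
Trace (tracking x):
val = 14  # -> val = 14
x = val + 15  # -> x = 29
p = val * 2 - 10  # -> p = 18
val = x + p  # -> val = 47
x = val - x  # -> x = 18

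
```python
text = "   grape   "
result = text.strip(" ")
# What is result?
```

Trace (tracking result):
text = '   grape   '  # -> text = '   grape   '
result = text.strip(' ')  # -> result = 'grape'

Answer: 'grape'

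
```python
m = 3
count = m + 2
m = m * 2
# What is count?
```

Trace (tracking count):
m = 3  # -> m = 3
count = m + 2  # -> count = 5
m = m * 2  # -> m = 6

Answer: 5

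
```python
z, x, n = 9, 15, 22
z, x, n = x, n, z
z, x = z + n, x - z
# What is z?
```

Trace (tracking z):
z, x, n = (9, 15, 22)  # -> z = 9, x = 15, n = 22
z, x, n = (x, n, z)  # -> z = 15, x = 22, n = 9
z, x = (z + n, x - z)  # -> z = 24, x = 7

Answer: 24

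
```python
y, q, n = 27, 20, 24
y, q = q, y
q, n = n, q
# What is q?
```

Trace (tracking q):
y, q, n = (27, 20, 24)  # -> y = 27, q = 20, n = 24
y, q = (q, y)  # -> y = 20, q = 27
q, n = (n, q)  # -> q = 24, n = 27

Answer: 24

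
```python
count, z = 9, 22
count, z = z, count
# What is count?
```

Answer: 22

Derivation:
Trace (tracking count):
count, z = (9, 22)  # -> count = 9, z = 22
count, z = (z, count)  # -> count = 22, z = 9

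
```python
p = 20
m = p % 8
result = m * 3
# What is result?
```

Answer: 12

Derivation:
Trace (tracking result):
p = 20  # -> p = 20
m = p % 8  # -> m = 4
result = m * 3  # -> result = 12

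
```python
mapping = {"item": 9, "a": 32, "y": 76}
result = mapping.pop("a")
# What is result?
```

Trace (tracking result):
mapping = {'item': 9, 'a': 32, 'y': 76}  # -> mapping = {'item': 9, 'a': 32, 'y': 76}
result = mapping.pop('a')  # -> result = 32

Answer: 32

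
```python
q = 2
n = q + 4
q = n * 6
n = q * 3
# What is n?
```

Trace (tracking n):
q = 2  # -> q = 2
n = q + 4  # -> n = 6
q = n * 6  # -> q = 36
n = q * 3  # -> n = 108

Answer: 108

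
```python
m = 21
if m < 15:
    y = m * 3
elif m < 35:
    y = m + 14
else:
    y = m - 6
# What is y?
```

Trace (tracking y):
m = 21  # -> m = 21
if m < 15:  # condition is False
elif m < 35:  # condition is True
    y = m + 14  # -> y = 35

Answer: 35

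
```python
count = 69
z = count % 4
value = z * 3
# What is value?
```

Answer: 3

Derivation:
Trace (tracking value):
count = 69  # -> count = 69
z = count % 4  # -> z = 1
value = z * 3  # -> value = 3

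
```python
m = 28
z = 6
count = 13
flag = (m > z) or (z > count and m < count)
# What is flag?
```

Trace (tracking flag):
m = 28  # -> m = 28
z = 6  # -> z = 6
count = 13  # -> count = 13
flag = m > z or (z > count and m < count)  # -> flag = True

Answer: True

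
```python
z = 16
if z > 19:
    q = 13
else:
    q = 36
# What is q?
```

Trace (tracking q):
z = 16  # -> z = 16
if z > 19:  # condition is False
else:
    q = 36  # -> q = 36

Answer: 36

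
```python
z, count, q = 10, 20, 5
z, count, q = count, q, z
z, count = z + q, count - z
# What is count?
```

Answer: -15

Derivation:
Trace (tracking count):
z, count, q = (10, 20, 5)  # -> z = 10, count = 20, q = 5
z, count, q = (count, q, z)  # -> z = 20, count = 5, q = 10
z, count = (z + q, count - z)  # -> z = 30, count = -15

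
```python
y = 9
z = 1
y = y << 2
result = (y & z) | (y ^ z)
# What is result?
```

Answer: 37

Derivation:
Trace (tracking result):
y = 9  # -> y = 9
z = 1  # -> z = 1
y = y << 2  # -> y = 36
result = y & z | y ^ z  # -> result = 37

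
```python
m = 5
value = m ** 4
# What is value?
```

Trace (tracking value):
m = 5  # -> m = 5
value = m ** 4  # -> value = 625

Answer: 625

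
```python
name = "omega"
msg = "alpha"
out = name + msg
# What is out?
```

Answer: 'omegaalpha'

Derivation:
Trace (tracking out):
name = 'omega'  # -> name = 'omega'
msg = 'alpha'  # -> msg = 'alpha'
out = name + msg  # -> out = 'omegaalpha'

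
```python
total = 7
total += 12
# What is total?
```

Trace (tracking total):
total = 7  # -> total = 7
total += 12  # -> total = 19

Answer: 19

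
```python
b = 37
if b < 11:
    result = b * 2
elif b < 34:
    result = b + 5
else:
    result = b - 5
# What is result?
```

Trace (tracking result):
b = 37  # -> b = 37
if b < 11:  # condition is False
elif b < 34:  # condition is False
else:
    result = b - 5  # -> result = 32

Answer: 32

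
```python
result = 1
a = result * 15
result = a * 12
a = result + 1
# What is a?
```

Trace (tracking a):
result = 1  # -> result = 1
a = result * 15  # -> a = 15
result = a * 12  # -> result = 180
a = result + 1  # -> a = 181

Answer: 181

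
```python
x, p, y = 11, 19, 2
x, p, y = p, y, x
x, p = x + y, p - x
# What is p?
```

Answer: -17

Derivation:
Trace (tracking p):
x, p, y = (11, 19, 2)  # -> x = 11, p = 19, y = 2
x, p, y = (p, y, x)  # -> x = 19, p = 2, y = 11
x, p = (x + y, p - x)  # -> x = 30, p = -17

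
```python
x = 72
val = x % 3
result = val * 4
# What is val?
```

Trace (tracking val):
x = 72  # -> x = 72
val = x % 3  # -> val = 0
result = val * 4  # -> result = 0

Answer: 0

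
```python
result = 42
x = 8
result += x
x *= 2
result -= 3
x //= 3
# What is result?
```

Trace (tracking result):
result = 42  # -> result = 42
x = 8  # -> x = 8
result += x  # -> result = 50
x *= 2  # -> x = 16
result -= 3  # -> result = 47
x //= 3  # -> x = 5

Answer: 47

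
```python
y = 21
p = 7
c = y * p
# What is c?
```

Answer: 147

Derivation:
Trace (tracking c):
y = 21  # -> y = 21
p = 7  # -> p = 7
c = y * p  # -> c = 147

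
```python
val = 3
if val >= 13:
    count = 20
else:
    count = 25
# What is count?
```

Answer: 25

Derivation:
Trace (tracking count):
val = 3  # -> val = 3
if val >= 13:  # condition is False
else:
    count = 25  # -> count = 25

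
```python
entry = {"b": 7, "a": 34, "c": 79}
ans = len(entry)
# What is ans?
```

Answer: 3

Derivation:
Trace (tracking ans):
entry = {'b': 7, 'a': 34, 'c': 79}  # -> entry = {'b': 7, 'a': 34, 'c': 79}
ans = len(entry)  # -> ans = 3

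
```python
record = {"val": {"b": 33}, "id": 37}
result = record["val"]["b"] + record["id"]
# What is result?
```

Answer: 70

Derivation:
Trace (tracking result):
record = {'val': {'b': 33}, 'id': 37}  # -> record = {'val': {'b': 33}, 'id': 37}
result = record['val']['b'] + record['id']  # -> result = 70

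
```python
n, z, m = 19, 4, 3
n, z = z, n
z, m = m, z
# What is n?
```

Answer: 4

Derivation:
Trace (tracking n):
n, z, m = (19, 4, 3)  # -> n = 19, z = 4, m = 3
n, z = (z, n)  # -> n = 4, z = 19
z, m = (m, z)  # -> z = 3, m = 19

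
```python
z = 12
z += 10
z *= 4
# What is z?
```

Trace (tracking z):
z = 12  # -> z = 12
z += 10  # -> z = 22
z *= 4  # -> z = 88

Answer: 88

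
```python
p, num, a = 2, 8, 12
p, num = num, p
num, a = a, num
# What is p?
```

Trace (tracking p):
p, num, a = (2, 8, 12)  # -> p = 2, num = 8, a = 12
p, num = (num, p)  # -> p = 8, num = 2
num, a = (a, num)  # -> num = 12, a = 2

Answer: 8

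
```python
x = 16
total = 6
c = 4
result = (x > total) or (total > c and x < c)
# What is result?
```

Trace (tracking result):
x = 16  # -> x = 16
total = 6  # -> total = 6
c = 4  # -> c = 4
result = x > total or (total > c and x < c)  # -> result = True

Answer: True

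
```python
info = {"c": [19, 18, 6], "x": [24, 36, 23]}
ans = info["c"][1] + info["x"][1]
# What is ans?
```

Answer: 54

Derivation:
Trace (tracking ans):
info = {'c': [19, 18, 6], 'x': [24, 36, 23]}  # -> info = {'c': [19, 18, 6], 'x': [24, 36, 23]}
ans = info['c'][1] + info['x'][1]  # -> ans = 54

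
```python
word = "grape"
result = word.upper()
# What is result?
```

Answer: 'GRAPE'

Derivation:
Trace (tracking result):
word = 'grape'  # -> word = 'grape'
result = word.upper()  # -> result = 'GRAPE'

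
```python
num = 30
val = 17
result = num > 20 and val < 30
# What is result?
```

Trace (tracking result):
num = 30  # -> num = 30
val = 17  # -> val = 17
result = num > 20 and val < 30  # -> result = True

Answer: True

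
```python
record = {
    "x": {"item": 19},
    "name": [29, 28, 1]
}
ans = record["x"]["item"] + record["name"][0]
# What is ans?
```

Answer: 48

Derivation:
Trace (tracking ans):
record = {'x': {'item': 19}, 'name': [29, 28, 1]}  # -> record = {'x': {'item': 19}, 'name': [29, 28, 1]}
ans = record['x']['item'] + record['name'][0]  # -> ans = 48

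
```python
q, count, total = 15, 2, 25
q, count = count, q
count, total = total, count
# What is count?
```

Trace (tracking count):
q, count, total = (15, 2, 25)  # -> q = 15, count = 2, total = 25
q, count = (count, q)  # -> q = 2, count = 15
count, total = (total, count)  # -> count = 25, total = 15

Answer: 25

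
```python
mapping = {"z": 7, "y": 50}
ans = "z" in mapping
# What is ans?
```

Answer: True

Derivation:
Trace (tracking ans):
mapping = {'z': 7, 'y': 50}  # -> mapping = {'z': 7, 'y': 50}
ans = 'z' in mapping  # -> ans = True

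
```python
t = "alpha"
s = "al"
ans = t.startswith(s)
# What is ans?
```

Answer: True

Derivation:
Trace (tracking ans):
t = 'alpha'  # -> t = 'alpha'
s = 'al'  # -> s = 'al'
ans = t.startswith(s)  # -> ans = True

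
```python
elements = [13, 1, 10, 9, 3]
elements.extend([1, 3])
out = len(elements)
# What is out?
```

Answer: 7

Derivation:
Trace (tracking out):
elements = [13, 1, 10, 9, 3]  # -> elements = [13, 1, 10, 9, 3]
elements.extend([1, 3])  # -> elements = [13, 1, 10, 9, 3, 1, 3]
out = len(elements)  # -> out = 7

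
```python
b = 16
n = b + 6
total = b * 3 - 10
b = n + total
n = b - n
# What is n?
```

Answer: 38

Derivation:
Trace (tracking n):
b = 16  # -> b = 16
n = b + 6  # -> n = 22
total = b * 3 - 10  # -> total = 38
b = n + total  # -> b = 60
n = b - n  # -> n = 38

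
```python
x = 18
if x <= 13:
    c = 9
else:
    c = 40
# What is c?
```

Answer: 40

Derivation:
Trace (tracking c):
x = 18  # -> x = 18
if x <= 13:  # condition is False
else:
    c = 40  # -> c = 40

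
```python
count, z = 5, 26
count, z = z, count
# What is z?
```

Answer: 5

Derivation:
Trace (tracking z):
count, z = (5, 26)  # -> count = 5, z = 26
count, z = (z, count)  # -> count = 26, z = 5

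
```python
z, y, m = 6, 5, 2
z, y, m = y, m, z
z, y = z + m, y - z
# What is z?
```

Answer: 11

Derivation:
Trace (tracking z):
z, y, m = (6, 5, 2)  # -> z = 6, y = 5, m = 2
z, y, m = (y, m, z)  # -> z = 5, y = 2, m = 6
z, y = (z + m, y - z)  # -> z = 11, y = -3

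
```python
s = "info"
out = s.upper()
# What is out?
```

Trace (tracking out):
s = 'info'  # -> s = 'info'
out = s.upper()  # -> out = 'INFO'

Answer: 'INFO'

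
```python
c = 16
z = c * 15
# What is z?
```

Trace (tracking z):
c = 16  # -> c = 16
z = c * 15  # -> z = 240

Answer: 240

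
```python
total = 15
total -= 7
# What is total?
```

Answer: 8

Derivation:
Trace (tracking total):
total = 15  # -> total = 15
total -= 7  # -> total = 8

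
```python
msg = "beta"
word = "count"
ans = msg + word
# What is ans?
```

Answer: 'betacount'

Derivation:
Trace (tracking ans):
msg = 'beta'  # -> msg = 'beta'
word = 'count'  # -> word = 'count'
ans = msg + word  # -> ans = 'betacount'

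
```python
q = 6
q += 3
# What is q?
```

Answer: 9

Derivation:
Trace (tracking q):
q = 6  # -> q = 6
q += 3  # -> q = 9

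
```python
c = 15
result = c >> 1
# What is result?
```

Trace (tracking result):
c = 15  # -> c = 15
result = c >> 1  # -> result = 7

Answer: 7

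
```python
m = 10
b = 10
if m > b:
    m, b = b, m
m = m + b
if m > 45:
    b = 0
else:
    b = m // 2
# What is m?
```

Answer: 20

Derivation:
Trace (tracking m):
m = 10  # -> m = 10
b = 10  # -> b = 10
if m > b:  # condition is False
m = m + b  # -> m = 20
if m > 45:  # condition is False
else:
    b = m // 2  # -> b = 10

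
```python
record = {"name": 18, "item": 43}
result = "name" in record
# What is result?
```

Answer: True

Derivation:
Trace (tracking result):
record = {'name': 18, 'item': 43}  # -> record = {'name': 18, 'item': 43}
result = 'name' in record  # -> result = True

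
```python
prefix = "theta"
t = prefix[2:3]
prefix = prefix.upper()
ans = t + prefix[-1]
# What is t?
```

Answer: 'e'

Derivation:
Trace (tracking t):
prefix = 'theta'  # -> prefix = 'theta'
t = prefix[2:3]  # -> t = 'e'
prefix = prefix.upper()  # -> prefix = 'THETA'
ans = t + prefix[-1]  # -> ans = 'eA'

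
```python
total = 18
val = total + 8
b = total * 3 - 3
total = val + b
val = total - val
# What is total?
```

Answer: 77

Derivation:
Trace (tracking total):
total = 18  # -> total = 18
val = total + 8  # -> val = 26
b = total * 3 - 3  # -> b = 51
total = val + b  # -> total = 77
val = total - val  # -> val = 51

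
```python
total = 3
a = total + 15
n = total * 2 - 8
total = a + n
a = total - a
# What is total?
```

Answer: 16

Derivation:
Trace (tracking total):
total = 3  # -> total = 3
a = total + 15  # -> a = 18
n = total * 2 - 8  # -> n = -2
total = a + n  # -> total = 16
a = total - a  # -> a = -2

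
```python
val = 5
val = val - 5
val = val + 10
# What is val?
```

Answer: 10

Derivation:
Trace (tracking val):
val = 5  # -> val = 5
val = val - 5  # -> val = 0
val = val + 10  # -> val = 10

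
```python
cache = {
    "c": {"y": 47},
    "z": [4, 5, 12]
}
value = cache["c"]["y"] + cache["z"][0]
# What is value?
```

Answer: 51

Derivation:
Trace (tracking value):
cache = {'c': {'y': 47}, 'z': [4, 5, 12]}  # -> cache = {'c': {'y': 47}, 'z': [4, 5, 12]}
value = cache['c']['y'] + cache['z'][0]  # -> value = 51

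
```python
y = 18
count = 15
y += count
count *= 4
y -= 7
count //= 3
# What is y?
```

Trace (tracking y):
y = 18  # -> y = 18
count = 15  # -> count = 15
y += count  # -> y = 33
count *= 4  # -> count = 60
y -= 7  # -> y = 26
count //= 3  # -> count = 20

Answer: 26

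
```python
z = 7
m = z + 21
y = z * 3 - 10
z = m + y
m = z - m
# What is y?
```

Answer: 11

Derivation:
Trace (tracking y):
z = 7  # -> z = 7
m = z + 21  # -> m = 28
y = z * 3 - 10  # -> y = 11
z = m + y  # -> z = 39
m = z - m  # -> m = 11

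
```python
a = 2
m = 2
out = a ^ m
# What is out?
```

Answer: 0

Derivation:
Trace (tracking out):
a = 2  # -> a = 2
m = 2  # -> m = 2
out = a ^ m  # -> out = 0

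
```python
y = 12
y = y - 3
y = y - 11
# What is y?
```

Trace (tracking y):
y = 12  # -> y = 12
y = y - 3  # -> y = 9
y = y - 11  # -> y = -2

Answer: -2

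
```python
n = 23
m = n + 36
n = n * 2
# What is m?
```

Trace (tracking m):
n = 23  # -> n = 23
m = n + 36  # -> m = 59
n = n * 2  # -> n = 46

Answer: 59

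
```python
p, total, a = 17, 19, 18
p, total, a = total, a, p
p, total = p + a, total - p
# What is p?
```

Trace (tracking p):
p, total, a = (17, 19, 18)  # -> p = 17, total = 19, a = 18
p, total, a = (total, a, p)  # -> p = 19, total = 18, a = 17
p, total = (p + a, total - p)  # -> p = 36, total = -1

Answer: 36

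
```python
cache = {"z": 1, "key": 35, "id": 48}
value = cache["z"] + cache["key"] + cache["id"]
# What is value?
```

Trace (tracking value):
cache = {'z': 1, 'key': 35, 'id': 48}  # -> cache = {'z': 1, 'key': 35, 'id': 48}
value = cache['z'] + cache['key'] + cache['id']  # -> value = 84

Answer: 84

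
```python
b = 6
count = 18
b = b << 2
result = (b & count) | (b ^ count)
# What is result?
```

Answer: 26

Derivation:
Trace (tracking result):
b = 6  # -> b = 6
count = 18  # -> count = 18
b = b << 2  # -> b = 24
result = b & count | b ^ count  # -> result = 26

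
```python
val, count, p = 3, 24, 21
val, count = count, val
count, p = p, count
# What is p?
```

Trace (tracking p):
val, count, p = (3, 24, 21)  # -> val = 3, count = 24, p = 21
val, count = (count, val)  # -> val = 24, count = 3
count, p = (p, count)  # -> count = 21, p = 3

Answer: 3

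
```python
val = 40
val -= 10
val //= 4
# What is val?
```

Trace (tracking val):
val = 40  # -> val = 40
val -= 10  # -> val = 30
val //= 4  # -> val = 7

Answer: 7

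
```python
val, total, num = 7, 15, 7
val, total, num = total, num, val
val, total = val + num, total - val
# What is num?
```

Trace (tracking num):
val, total, num = (7, 15, 7)  # -> val = 7, total = 15, num = 7
val, total, num = (total, num, val)  # -> val = 15, total = 7, num = 7
val, total = (val + num, total - val)  # -> val = 22, total = -8

Answer: 7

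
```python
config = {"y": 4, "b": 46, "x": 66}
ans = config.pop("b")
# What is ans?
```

Trace (tracking ans):
config = {'y': 4, 'b': 46, 'x': 66}  # -> config = {'y': 4, 'b': 46, 'x': 66}
ans = config.pop('b')  # -> ans = 46

Answer: 46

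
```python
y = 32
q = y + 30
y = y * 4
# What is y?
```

Answer: 128

Derivation:
Trace (tracking y):
y = 32  # -> y = 32
q = y + 30  # -> q = 62
y = y * 4  # -> y = 128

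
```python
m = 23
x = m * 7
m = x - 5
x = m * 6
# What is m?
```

Answer: 156

Derivation:
Trace (tracking m):
m = 23  # -> m = 23
x = m * 7  # -> x = 161
m = x - 5  # -> m = 156
x = m * 6  # -> x = 936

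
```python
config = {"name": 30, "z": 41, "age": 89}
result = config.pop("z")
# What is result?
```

Trace (tracking result):
config = {'name': 30, 'z': 41, 'age': 89}  # -> config = {'name': 30, 'z': 41, 'age': 89}
result = config.pop('z')  # -> result = 41

Answer: 41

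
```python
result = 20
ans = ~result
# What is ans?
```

Trace (tracking ans):
result = 20  # -> result = 20
ans = ~result  # -> ans = -21

Answer: -21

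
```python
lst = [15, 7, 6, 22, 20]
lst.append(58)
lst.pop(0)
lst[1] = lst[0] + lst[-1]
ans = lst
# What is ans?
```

Answer: [7, 65, 22, 20, 58]

Derivation:
Trace (tracking ans):
lst = [15, 7, 6, 22, 20]  # -> lst = [15, 7, 6, 22, 20]
lst.append(58)  # -> lst = [15, 7, 6, 22, 20, 58]
lst.pop(0)  # -> lst = [7, 6, 22, 20, 58]
lst[1] = lst[0] + lst[-1]  # -> lst = [7, 65, 22, 20, 58]
ans = lst  # -> ans = [7, 65, 22, 20, 58]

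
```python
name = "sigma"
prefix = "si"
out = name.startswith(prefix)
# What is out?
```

Trace (tracking out):
name = 'sigma'  # -> name = 'sigma'
prefix = 'si'  # -> prefix = 'si'
out = name.startswith(prefix)  # -> out = True

Answer: True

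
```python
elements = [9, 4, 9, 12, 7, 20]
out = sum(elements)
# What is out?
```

Trace (tracking out):
elements = [9, 4, 9, 12, 7, 20]  # -> elements = [9, 4, 9, 12, 7, 20]
out = sum(elements)  # -> out = 61

Answer: 61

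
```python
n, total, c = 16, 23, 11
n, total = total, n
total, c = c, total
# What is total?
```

Answer: 11

Derivation:
Trace (tracking total):
n, total, c = (16, 23, 11)  # -> n = 16, total = 23, c = 11
n, total = (total, n)  # -> n = 23, total = 16
total, c = (c, total)  # -> total = 11, c = 16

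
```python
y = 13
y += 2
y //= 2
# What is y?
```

Trace (tracking y):
y = 13  # -> y = 13
y += 2  # -> y = 15
y //= 2  # -> y = 7

Answer: 7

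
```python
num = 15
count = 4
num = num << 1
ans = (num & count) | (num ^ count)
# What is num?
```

Trace (tracking num):
num = 15  # -> num = 15
count = 4  # -> count = 4
num = num << 1  # -> num = 30
ans = num & count | num ^ count  # -> ans = 30

Answer: 30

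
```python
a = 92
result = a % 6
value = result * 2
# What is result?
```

Answer: 2

Derivation:
Trace (tracking result):
a = 92  # -> a = 92
result = a % 6  # -> result = 2
value = result * 2  # -> value = 4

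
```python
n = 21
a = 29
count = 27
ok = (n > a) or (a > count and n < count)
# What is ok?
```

Answer: True

Derivation:
Trace (tracking ok):
n = 21  # -> n = 21
a = 29  # -> a = 29
count = 27  # -> count = 27
ok = n > a or (a > count and n < count)  # -> ok = True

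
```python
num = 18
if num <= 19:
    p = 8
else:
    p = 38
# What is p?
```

Answer: 8

Derivation:
Trace (tracking p):
num = 18  # -> num = 18
if num <= 19:  # condition is True
    p = 8  # -> p = 8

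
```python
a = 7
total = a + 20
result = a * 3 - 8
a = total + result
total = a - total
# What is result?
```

Trace (tracking result):
a = 7  # -> a = 7
total = a + 20  # -> total = 27
result = a * 3 - 8  # -> result = 13
a = total + result  # -> a = 40
total = a - total  # -> total = 13

Answer: 13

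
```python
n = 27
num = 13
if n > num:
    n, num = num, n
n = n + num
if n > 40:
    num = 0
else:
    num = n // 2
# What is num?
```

Answer: 20

Derivation:
Trace (tracking num):
n = 27  # -> n = 27
num = 13  # -> num = 13
if n > num:  # condition is True
    n, num = (num, n)  # -> n = 13, num = 27
n = n + num  # -> n = 40
if n > 40:  # condition is False
else:
    num = n // 2  # -> num = 20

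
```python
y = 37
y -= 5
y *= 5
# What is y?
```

Answer: 160

Derivation:
Trace (tracking y):
y = 37  # -> y = 37
y -= 5  # -> y = 32
y *= 5  # -> y = 160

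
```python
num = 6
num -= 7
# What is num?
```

Trace (tracking num):
num = 6  # -> num = 6
num -= 7  # -> num = -1

Answer: -1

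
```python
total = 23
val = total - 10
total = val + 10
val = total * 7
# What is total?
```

Trace (tracking total):
total = 23  # -> total = 23
val = total - 10  # -> val = 13
total = val + 10  # -> total = 23
val = total * 7  # -> val = 161

Answer: 23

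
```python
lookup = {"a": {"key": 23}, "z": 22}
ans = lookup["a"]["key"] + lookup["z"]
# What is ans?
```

Trace (tracking ans):
lookup = {'a': {'key': 23}, 'z': 22}  # -> lookup = {'a': {'key': 23}, 'z': 22}
ans = lookup['a']['key'] + lookup['z']  # -> ans = 45

Answer: 45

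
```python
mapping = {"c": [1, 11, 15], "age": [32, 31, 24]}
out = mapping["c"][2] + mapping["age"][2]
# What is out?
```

Trace (tracking out):
mapping = {'c': [1, 11, 15], 'age': [32, 31, 24]}  # -> mapping = {'c': [1, 11, 15], 'age': [32, 31, 24]}
out = mapping['c'][2] + mapping['age'][2]  # -> out = 39

Answer: 39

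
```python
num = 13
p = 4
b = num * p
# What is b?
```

Answer: 52

Derivation:
Trace (tracking b):
num = 13  # -> num = 13
p = 4  # -> p = 4
b = num * p  # -> b = 52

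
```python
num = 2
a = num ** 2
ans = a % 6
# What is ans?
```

Answer: 4

Derivation:
Trace (tracking ans):
num = 2  # -> num = 2
a = num ** 2  # -> a = 4
ans = a % 6  # -> ans = 4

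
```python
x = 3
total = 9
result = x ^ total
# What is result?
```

Trace (tracking result):
x = 3  # -> x = 3
total = 9  # -> total = 9
result = x ^ total  # -> result = 10

Answer: 10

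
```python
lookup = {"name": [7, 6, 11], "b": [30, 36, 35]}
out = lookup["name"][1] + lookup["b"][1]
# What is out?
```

Trace (tracking out):
lookup = {'name': [7, 6, 11], 'b': [30, 36, 35]}  # -> lookup = {'name': [7, 6, 11], 'b': [30, 36, 35]}
out = lookup['name'][1] + lookup['b'][1]  # -> out = 42

Answer: 42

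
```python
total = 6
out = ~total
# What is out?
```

Trace (tracking out):
total = 6  # -> total = 6
out = ~total  # -> out = -7

Answer: -7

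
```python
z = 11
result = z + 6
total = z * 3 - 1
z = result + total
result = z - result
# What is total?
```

Trace (tracking total):
z = 11  # -> z = 11
result = z + 6  # -> result = 17
total = z * 3 - 1  # -> total = 32
z = result + total  # -> z = 49
result = z - result  # -> result = 32

Answer: 32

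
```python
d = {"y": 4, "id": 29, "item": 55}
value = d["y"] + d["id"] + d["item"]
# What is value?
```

Answer: 88

Derivation:
Trace (tracking value):
d = {'y': 4, 'id': 29, 'item': 55}  # -> d = {'y': 4, 'id': 29, 'item': 55}
value = d['y'] + d['id'] + d['item']  # -> value = 88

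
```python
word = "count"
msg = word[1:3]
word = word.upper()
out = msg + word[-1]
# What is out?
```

Answer: 'ouT'

Derivation:
Trace (tracking out):
word = 'count'  # -> word = 'count'
msg = word[1:3]  # -> msg = 'ou'
word = word.upper()  # -> word = 'COUNT'
out = msg + word[-1]  # -> out = 'ouT'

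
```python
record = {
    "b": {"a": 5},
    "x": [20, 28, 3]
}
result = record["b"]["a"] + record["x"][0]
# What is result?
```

Trace (tracking result):
record = {'b': {'a': 5}, 'x': [20, 28, 3]}  # -> record = {'b': {'a': 5}, 'x': [20, 28, 3]}
result = record['b']['a'] + record['x'][0]  # -> result = 25

Answer: 25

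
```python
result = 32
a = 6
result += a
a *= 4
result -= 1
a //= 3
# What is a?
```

Trace (tracking a):
result = 32  # -> result = 32
a = 6  # -> a = 6
result += a  # -> result = 38
a *= 4  # -> a = 24
result -= 1  # -> result = 37
a //= 3  # -> a = 8

Answer: 8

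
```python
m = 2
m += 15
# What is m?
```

Answer: 17

Derivation:
Trace (tracking m):
m = 2  # -> m = 2
m += 15  # -> m = 17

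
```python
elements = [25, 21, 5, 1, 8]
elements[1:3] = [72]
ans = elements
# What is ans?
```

Trace (tracking ans):
elements = [25, 21, 5, 1, 8]  # -> elements = [25, 21, 5, 1, 8]
elements[1:3] = [72]  # -> elements = [25, 72, 1, 8]
ans = elements  # -> ans = [25, 72, 1, 8]

Answer: [25, 72, 1, 8]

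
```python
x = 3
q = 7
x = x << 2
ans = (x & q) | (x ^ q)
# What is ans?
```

Answer: 15

Derivation:
Trace (tracking ans):
x = 3  # -> x = 3
q = 7  # -> q = 7
x = x << 2  # -> x = 12
ans = x & q | x ^ q  # -> ans = 15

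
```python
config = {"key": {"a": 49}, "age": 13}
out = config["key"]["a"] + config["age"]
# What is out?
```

Answer: 62

Derivation:
Trace (tracking out):
config = {'key': {'a': 49}, 'age': 13}  # -> config = {'key': {'a': 49}, 'age': 13}
out = config['key']['a'] + config['age']  # -> out = 62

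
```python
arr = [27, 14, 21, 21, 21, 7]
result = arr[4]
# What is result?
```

Answer: 21

Derivation:
Trace (tracking result):
arr = [27, 14, 21, 21, 21, 7]  # -> arr = [27, 14, 21, 21, 21, 7]
result = arr[4]  # -> result = 21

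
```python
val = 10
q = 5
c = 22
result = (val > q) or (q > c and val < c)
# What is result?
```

Answer: True

Derivation:
Trace (tracking result):
val = 10  # -> val = 10
q = 5  # -> q = 5
c = 22  # -> c = 22
result = val > q or (q > c and val < c)  # -> result = True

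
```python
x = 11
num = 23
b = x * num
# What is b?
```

Trace (tracking b):
x = 11  # -> x = 11
num = 23  # -> num = 23
b = x * num  # -> b = 253

Answer: 253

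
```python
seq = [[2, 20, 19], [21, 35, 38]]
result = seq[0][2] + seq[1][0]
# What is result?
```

Answer: 40

Derivation:
Trace (tracking result):
seq = [[2, 20, 19], [21, 35, 38]]  # -> seq = [[2, 20, 19], [21, 35, 38]]
result = seq[0][2] + seq[1][0]  # -> result = 40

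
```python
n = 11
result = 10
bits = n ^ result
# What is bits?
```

Answer: 1

Derivation:
Trace (tracking bits):
n = 11  # -> n = 11
result = 10  # -> result = 10
bits = n ^ result  # -> bits = 1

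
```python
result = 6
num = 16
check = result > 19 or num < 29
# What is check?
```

Trace (tracking check):
result = 6  # -> result = 6
num = 16  # -> num = 16
check = result > 19 or num < 29  # -> check = True

Answer: True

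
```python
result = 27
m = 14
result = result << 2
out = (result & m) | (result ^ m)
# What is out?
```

Answer: 110

Derivation:
Trace (tracking out):
result = 27  # -> result = 27
m = 14  # -> m = 14
result = result << 2  # -> result = 108
out = result & m | result ^ m  # -> out = 110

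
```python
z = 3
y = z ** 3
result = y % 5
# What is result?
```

Trace (tracking result):
z = 3  # -> z = 3
y = z ** 3  # -> y = 27
result = y % 5  # -> result = 2

Answer: 2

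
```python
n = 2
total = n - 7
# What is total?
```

Answer: -5

Derivation:
Trace (tracking total):
n = 2  # -> n = 2
total = n - 7  # -> total = -5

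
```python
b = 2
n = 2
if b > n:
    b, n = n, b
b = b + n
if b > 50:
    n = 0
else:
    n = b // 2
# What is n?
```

Answer: 2

Derivation:
Trace (tracking n):
b = 2  # -> b = 2
n = 2  # -> n = 2
if b > n:  # condition is False
b = b + n  # -> b = 4
if b > 50:  # condition is False
else:
    n = b // 2  # -> n = 2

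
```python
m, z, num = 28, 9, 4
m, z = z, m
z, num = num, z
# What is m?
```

Answer: 9

Derivation:
Trace (tracking m):
m, z, num = (28, 9, 4)  # -> m = 28, z = 9, num = 4
m, z = (z, m)  # -> m = 9, z = 28
z, num = (num, z)  # -> z = 4, num = 28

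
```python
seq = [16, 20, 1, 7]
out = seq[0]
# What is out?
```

Trace (tracking out):
seq = [16, 20, 1, 7]  # -> seq = [16, 20, 1, 7]
out = seq[0]  # -> out = 16

Answer: 16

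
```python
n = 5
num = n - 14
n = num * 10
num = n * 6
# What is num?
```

Trace (tracking num):
n = 5  # -> n = 5
num = n - 14  # -> num = -9
n = num * 10  # -> n = -90
num = n * 6  # -> num = -540

Answer: -540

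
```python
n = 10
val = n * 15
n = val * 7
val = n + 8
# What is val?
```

Trace (tracking val):
n = 10  # -> n = 10
val = n * 15  # -> val = 150
n = val * 7  # -> n = 1050
val = n + 8  # -> val = 1058

Answer: 1058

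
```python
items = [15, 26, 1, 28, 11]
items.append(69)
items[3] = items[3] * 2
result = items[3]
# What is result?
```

Answer: 56

Derivation:
Trace (tracking result):
items = [15, 26, 1, 28, 11]  # -> items = [15, 26, 1, 28, 11]
items.append(69)  # -> items = [15, 26, 1, 28, 11, 69]
items[3] = items[3] * 2  # -> items = [15, 26, 1, 56, 11, 69]
result = items[3]  # -> result = 56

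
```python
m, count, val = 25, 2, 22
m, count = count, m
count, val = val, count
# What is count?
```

Trace (tracking count):
m, count, val = (25, 2, 22)  # -> m = 25, count = 2, val = 22
m, count = (count, m)  # -> m = 2, count = 25
count, val = (val, count)  # -> count = 22, val = 25

Answer: 22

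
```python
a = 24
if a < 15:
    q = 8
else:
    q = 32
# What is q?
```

Trace (tracking q):
a = 24  # -> a = 24
if a < 15:  # condition is False
else:
    q = 32  # -> q = 32

Answer: 32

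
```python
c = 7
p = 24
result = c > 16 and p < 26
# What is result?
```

Answer: False

Derivation:
Trace (tracking result):
c = 7  # -> c = 7
p = 24  # -> p = 24
result = c > 16 and p < 26  # -> result = False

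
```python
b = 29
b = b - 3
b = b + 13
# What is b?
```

Answer: 39

Derivation:
Trace (tracking b):
b = 29  # -> b = 29
b = b - 3  # -> b = 26
b = b + 13  # -> b = 39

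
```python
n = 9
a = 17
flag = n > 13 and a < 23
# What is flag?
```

Trace (tracking flag):
n = 9  # -> n = 9
a = 17  # -> a = 17
flag = n > 13 and a < 23  # -> flag = False

Answer: False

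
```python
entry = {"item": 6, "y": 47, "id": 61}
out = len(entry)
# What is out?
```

Answer: 3

Derivation:
Trace (tracking out):
entry = {'item': 6, 'y': 47, 'id': 61}  # -> entry = {'item': 6, 'y': 47, 'id': 61}
out = len(entry)  # -> out = 3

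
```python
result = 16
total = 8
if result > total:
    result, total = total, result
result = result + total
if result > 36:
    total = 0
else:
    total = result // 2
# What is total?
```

Answer: 12

Derivation:
Trace (tracking total):
result = 16  # -> result = 16
total = 8  # -> total = 8
if result > total:  # condition is True
    result, total = (total, result)  # -> result = 8, total = 16
result = result + total  # -> result = 24
if result > 36:  # condition is False
else:
    total = result // 2  # -> total = 12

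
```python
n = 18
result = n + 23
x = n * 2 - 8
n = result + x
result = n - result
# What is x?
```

Answer: 28

Derivation:
Trace (tracking x):
n = 18  # -> n = 18
result = n + 23  # -> result = 41
x = n * 2 - 8  # -> x = 28
n = result + x  # -> n = 69
result = n - result  # -> result = 28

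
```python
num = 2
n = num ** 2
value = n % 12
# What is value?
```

Answer: 4

Derivation:
Trace (tracking value):
num = 2  # -> num = 2
n = num ** 2  # -> n = 4
value = n % 12  # -> value = 4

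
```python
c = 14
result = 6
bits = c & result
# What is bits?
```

Trace (tracking bits):
c = 14  # -> c = 14
result = 6  # -> result = 6
bits = c & result  # -> bits = 6

Answer: 6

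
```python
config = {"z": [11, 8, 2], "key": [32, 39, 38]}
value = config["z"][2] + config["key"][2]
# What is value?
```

Answer: 40

Derivation:
Trace (tracking value):
config = {'z': [11, 8, 2], 'key': [32, 39, 38]}  # -> config = {'z': [11, 8, 2], 'key': [32, 39, 38]}
value = config['z'][2] + config['key'][2]  # -> value = 40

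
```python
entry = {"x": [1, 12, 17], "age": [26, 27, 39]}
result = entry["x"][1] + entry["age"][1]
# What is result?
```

Trace (tracking result):
entry = {'x': [1, 12, 17], 'age': [26, 27, 39]}  # -> entry = {'x': [1, 12, 17], 'age': [26, 27, 39]}
result = entry['x'][1] + entry['age'][1]  # -> result = 39

Answer: 39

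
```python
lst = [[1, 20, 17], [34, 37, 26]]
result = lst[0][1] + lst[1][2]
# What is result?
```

Trace (tracking result):
lst = [[1, 20, 17], [34, 37, 26]]  # -> lst = [[1, 20, 17], [34, 37, 26]]
result = lst[0][1] + lst[1][2]  # -> result = 46

Answer: 46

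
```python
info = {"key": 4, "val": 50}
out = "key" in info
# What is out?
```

Trace (tracking out):
info = {'key': 4, 'val': 50}  # -> info = {'key': 4, 'val': 50}
out = 'key' in info  # -> out = True

Answer: True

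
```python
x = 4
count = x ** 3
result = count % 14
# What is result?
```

Answer: 8

Derivation:
Trace (tracking result):
x = 4  # -> x = 4
count = x ** 3  # -> count = 64
result = count % 14  # -> result = 8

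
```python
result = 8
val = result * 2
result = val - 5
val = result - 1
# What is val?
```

Trace (tracking val):
result = 8  # -> result = 8
val = result * 2  # -> val = 16
result = val - 5  # -> result = 11
val = result - 1  # -> val = 10

Answer: 10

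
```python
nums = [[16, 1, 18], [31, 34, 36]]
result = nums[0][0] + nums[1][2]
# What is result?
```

Trace (tracking result):
nums = [[16, 1, 18], [31, 34, 36]]  # -> nums = [[16, 1, 18], [31, 34, 36]]
result = nums[0][0] + nums[1][2]  # -> result = 52

Answer: 52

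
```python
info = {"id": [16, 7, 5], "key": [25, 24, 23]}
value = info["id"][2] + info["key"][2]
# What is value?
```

Trace (tracking value):
info = {'id': [16, 7, 5], 'key': [25, 24, 23]}  # -> info = {'id': [16, 7, 5], 'key': [25, 24, 23]}
value = info['id'][2] + info['key'][2]  # -> value = 28

Answer: 28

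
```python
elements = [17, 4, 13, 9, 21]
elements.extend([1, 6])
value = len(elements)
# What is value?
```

Answer: 7

Derivation:
Trace (tracking value):
elements = [17, 4, 13, 9, 21]  # -> elements = [17, 4, 13, 9, 21]
elements.extend([1, 6])  # -> elements = [17, 4, 13, 9, 21, 1, 6]
value = len(elements)  # -> value = 7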